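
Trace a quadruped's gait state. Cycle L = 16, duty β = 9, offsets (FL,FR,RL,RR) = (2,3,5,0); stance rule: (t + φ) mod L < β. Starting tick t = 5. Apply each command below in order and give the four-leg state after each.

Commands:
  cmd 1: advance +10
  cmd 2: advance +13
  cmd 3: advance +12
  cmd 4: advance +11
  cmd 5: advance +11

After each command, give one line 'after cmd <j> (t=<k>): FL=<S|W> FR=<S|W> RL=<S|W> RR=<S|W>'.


start t=5: FL=S FR=S RL=W RR=S
cmd 1: advance +10 → t=15, phase=(1,2,4,15) → FL=S FR=S RL=S RR=W
cmd 2: advance +13 → t=28, phase=(14,15,1,12) → FL=W FR=W RL=S RR=W
cmd 3: advance +12 → t=40, phase=(10,11,13,8) → FL=W FR=W RL=W RR=S
cmd 4: advance +11 → t=51, phase=(5,6,8,3) → FL=S FR=S RL=S RR=S
cmd 5: advance +11 → t=62, phase=(0,1,3,14) → FL=S FR=S RL=S RR=W

after cmd 1 (t=15): FL=S FR=S RL=S RR=W
after cmd 2 (t=28): FL=W FR=W RL=S RR=W
after cmd 3 (t=40): FL=W FR=W RL=W RR=S
after cmd 4 (t=51): FL=S FR=S RL=S RR=S
after cmd 5 (t=62): FL=S FR=S RL=S RR=W


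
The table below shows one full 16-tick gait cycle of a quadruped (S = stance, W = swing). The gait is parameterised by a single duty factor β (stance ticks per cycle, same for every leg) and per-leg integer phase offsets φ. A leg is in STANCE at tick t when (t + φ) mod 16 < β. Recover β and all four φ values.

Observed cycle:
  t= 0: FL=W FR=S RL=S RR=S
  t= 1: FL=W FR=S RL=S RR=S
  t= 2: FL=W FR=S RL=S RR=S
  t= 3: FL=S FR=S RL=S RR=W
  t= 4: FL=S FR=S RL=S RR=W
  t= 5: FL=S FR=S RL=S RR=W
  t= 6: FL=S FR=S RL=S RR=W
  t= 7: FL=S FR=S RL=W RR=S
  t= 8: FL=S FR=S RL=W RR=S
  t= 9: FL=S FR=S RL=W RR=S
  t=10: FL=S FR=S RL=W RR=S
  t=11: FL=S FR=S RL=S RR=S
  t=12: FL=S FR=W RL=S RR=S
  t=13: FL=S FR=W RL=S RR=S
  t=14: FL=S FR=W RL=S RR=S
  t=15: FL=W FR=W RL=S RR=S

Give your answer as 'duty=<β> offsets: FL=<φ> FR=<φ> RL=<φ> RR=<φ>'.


duty=12 offsets: FL=13 FR=0 RL=5 RR=9

duty β = stance ticks per leg = 12
FL: stance ticks = 12; W→S at t=3 → φ=13
FR: stance ticks = 12; W→S at t=0 → φ=0
RL: stance ticks = 12; W→S at t=11 → φ=5
RR: stance ticks = 12; W→S at t=7 → φ=9


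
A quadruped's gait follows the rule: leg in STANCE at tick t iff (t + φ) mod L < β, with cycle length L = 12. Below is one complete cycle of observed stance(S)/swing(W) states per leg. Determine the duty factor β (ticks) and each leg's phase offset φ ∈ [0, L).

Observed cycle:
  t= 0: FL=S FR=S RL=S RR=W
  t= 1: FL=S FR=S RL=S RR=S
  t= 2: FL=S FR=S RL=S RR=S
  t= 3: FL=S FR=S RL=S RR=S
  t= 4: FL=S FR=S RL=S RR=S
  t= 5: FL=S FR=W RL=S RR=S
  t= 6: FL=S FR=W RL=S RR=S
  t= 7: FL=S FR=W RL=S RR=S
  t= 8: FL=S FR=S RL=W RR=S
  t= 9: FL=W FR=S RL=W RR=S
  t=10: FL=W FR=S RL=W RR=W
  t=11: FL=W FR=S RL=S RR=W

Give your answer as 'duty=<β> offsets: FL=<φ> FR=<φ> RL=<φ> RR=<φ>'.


duty=9 offsets: FL=0 FR=4 RL=1 RR=11

duty β = stance ticks per leg = 9
FL: stance ticks = 9; W→S at t=0 → φ=0
FR: stance ticks = 9; W→S at t=8 → φ=4
RL: stance ticks = 9; W→S at t=11 → φ=1
RR: stance ticks = 9; W→S at t=1 → φ=11


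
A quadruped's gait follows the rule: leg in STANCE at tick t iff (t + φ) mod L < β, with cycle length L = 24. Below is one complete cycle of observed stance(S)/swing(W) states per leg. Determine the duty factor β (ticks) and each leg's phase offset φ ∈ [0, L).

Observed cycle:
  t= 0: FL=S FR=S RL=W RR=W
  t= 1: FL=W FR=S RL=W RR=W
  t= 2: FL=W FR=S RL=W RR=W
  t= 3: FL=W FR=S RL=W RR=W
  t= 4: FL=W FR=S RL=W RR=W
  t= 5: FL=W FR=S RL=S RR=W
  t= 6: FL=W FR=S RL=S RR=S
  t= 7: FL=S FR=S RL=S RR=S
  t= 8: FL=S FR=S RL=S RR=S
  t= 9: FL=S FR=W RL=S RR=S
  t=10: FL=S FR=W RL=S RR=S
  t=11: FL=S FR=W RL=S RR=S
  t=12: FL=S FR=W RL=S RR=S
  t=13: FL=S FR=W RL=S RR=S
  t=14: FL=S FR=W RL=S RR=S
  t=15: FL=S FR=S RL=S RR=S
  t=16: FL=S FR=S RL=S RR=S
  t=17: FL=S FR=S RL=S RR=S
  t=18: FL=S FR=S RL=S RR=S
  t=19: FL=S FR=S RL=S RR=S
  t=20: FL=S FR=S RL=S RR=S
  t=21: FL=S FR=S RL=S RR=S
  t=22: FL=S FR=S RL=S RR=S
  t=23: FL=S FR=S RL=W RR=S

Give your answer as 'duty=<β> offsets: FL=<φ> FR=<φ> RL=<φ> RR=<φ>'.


duty β = stance ticks per leg = 18
FL: stance ticks = 18; W→S at t=7 → φ=17
FR: stance ticks = 18; W→S at t=15 → φ=9
RL: stance ticks = 18; W→S at t=5 → φ=19
RR: stance ticks = 18; W→S at t=6 → φ=18

duty=18 offsets: FL=17 FR=9 RL=19 RR=18


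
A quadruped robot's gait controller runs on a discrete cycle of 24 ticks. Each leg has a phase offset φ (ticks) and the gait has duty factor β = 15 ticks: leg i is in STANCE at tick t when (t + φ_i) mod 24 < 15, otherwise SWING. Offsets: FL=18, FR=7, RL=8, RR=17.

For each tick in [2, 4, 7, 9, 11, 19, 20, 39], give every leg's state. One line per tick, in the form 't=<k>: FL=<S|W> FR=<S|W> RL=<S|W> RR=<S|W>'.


t=2: FL=W FR=S RL=S RR=W
t=4: FL=W FR=S RL=S RR=W
t=7: FL=S FR=S RL=W RR=S
t=9: FL=S FR=W RL=W RR=S
t=11: FL=S FR=W RL=W RR=S
t=19: FL=S FR=S RL=S RR=S
t=20: FL=S FR=S RL=S RR=S
t=39: FL=S FR=W RL=W RR=S

t=2: phase=(20,9,10,19) vs β=15 → FL=W FR=S RL=S RR=W
t=4: phase=(22,11,12,21) vs β=15 → FL=W FR=S RL=S RR=W
t=7: phase=(1,14,15,0) vs β=15 → FL=S FR=S RL=W RR=S
t=9: phase=(3,16,17,2) vs β=15 → FL=S FR=W RL=W RR=S
t=11: phase=(5,18,19,4) vs β=15 → FL=S FR=W RL=W RR=S
t=19: phase=(13,2,3,12) vs β=15 → FL=S FR=S RL=S RR=S
t=20: phase=(14,3,4,13) vs β=15 → FL=S FR=S RL=S RR=S
t=39: phase=(9,22,23,8) vs β=15 → FL=S FR=W RL=W RR=S


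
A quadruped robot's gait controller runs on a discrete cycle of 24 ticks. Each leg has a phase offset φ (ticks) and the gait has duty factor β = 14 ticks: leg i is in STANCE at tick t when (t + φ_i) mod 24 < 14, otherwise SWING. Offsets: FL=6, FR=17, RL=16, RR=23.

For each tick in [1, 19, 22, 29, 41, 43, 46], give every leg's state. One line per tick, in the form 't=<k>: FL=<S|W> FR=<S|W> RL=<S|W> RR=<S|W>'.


t=1: phase=(7,18,17,0) vs β=14 → FL=S FR=W RL=W RR=S
t=19: phase=(1,12,11,18) vs β=14 → FL=S FR=S RL=S RR=W
t=22: phase=(4,15,14,21) vs β=14 → FL=S FR=W RL=W RR=W
t=29: phase=(11,22,21,4) vs β=14 → FL=S FR=W RL=W RR=S
t=41: phase=(23,10,9,16) vs β=14 → FL=W FR=S RL=S RR=W
t=43: phase=(1,12,11,18) vs β=14 → FL=S FR=S RL=S RR=W
t=46: phase=(4,15,14,21) vs β=14 → FL=S FR=W RL=W RR=W

t=1: FL=S FR=W RL=W RR=S
t=19: FL=S FR=S RL=S RR=W
t=22: FL=S FR=W RL=W RR=W
t=29: FL=S FR=W RL=W RR=S
t=41: FL=W FR=S RL=S RR=W
t=43: FL=S FR=S RL=S RR=W
t=46: FL=S FR=W RL=W RR=W


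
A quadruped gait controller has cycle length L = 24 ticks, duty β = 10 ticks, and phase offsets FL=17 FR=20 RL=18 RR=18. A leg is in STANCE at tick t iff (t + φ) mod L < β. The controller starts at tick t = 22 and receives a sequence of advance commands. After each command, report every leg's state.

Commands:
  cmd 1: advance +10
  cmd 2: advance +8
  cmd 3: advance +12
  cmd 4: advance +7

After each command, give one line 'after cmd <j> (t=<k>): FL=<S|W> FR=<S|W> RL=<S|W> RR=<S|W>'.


after cmd 1 (t=32): FL=S FR=S RL=S RR=S
after cmd 2 (t=40): FL=S FR=W RL=W RR=W
after cmd 3 (t=52): FL=W FR=S RL=W RR=W
after cmd 4 (t=59): FL=S FR=S RL=S RR=S

start t=22: FL=W FR=W RL=W RR=W
cmd 1: advance +10 → t=32, phase=(1,4,2,2) → FL=S FR=S RL=S RR=S
cmd 2: advance +8 → t=40, phase=(9,12,10,10) → FL=S FR=W RL=W RR=W
cmd 3: advance +12 → t=52, phase=(21,0,22,22) → FL=W FR=S RL=W RR=W
cmd 4: advance +7 → t=59, phase=(4,7,5,5) → FL=S FR=S RL=S RR=S


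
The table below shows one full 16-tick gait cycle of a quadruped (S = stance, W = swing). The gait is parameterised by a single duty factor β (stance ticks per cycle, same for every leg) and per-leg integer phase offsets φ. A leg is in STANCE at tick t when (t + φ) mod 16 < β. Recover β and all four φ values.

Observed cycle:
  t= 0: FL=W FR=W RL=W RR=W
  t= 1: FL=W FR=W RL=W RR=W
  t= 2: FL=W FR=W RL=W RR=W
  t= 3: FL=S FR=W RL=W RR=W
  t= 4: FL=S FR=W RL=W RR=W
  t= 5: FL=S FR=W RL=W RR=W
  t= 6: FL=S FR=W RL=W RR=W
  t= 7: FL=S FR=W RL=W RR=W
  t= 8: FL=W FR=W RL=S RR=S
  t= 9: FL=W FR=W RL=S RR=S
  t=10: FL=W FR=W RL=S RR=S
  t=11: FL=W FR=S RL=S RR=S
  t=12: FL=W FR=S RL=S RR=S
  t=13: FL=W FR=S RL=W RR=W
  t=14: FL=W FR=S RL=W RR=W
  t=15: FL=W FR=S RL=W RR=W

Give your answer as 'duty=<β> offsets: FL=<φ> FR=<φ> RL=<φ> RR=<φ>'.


duty β = stance ticks per leg = 5
FL: stance ticks = 5; W→S at t=3 → φ=13
FR: stance ticks = 5; W→S at t=11 → φ=5
RL: stance ticks = 5; W→S at t=8 → φ=8
RR: stance ticks = 5; W→S at t=8 → φ=8

duty=5 offsets: FL=13 FR=5 RL=8 RR=8


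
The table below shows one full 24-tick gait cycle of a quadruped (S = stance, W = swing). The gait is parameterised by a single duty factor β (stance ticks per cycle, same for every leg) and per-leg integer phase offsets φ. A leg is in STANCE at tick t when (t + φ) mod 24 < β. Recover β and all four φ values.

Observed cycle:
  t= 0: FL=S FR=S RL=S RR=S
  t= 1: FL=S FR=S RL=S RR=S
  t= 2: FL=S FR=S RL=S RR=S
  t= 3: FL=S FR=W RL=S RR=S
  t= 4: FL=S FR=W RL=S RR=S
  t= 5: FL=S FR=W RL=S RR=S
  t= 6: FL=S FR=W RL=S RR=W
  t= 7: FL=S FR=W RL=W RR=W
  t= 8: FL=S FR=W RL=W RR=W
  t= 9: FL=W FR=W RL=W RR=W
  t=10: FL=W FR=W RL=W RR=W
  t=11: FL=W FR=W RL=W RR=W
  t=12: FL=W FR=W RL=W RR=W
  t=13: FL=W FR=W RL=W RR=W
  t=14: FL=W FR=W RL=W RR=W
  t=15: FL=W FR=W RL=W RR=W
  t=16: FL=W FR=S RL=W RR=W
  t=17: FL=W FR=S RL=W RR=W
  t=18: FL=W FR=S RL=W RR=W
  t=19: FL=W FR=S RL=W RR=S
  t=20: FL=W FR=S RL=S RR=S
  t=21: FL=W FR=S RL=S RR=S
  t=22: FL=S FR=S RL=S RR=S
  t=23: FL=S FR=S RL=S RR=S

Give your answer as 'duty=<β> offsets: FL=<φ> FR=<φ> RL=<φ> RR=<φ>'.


duty=11 offsets: FL=2 FR=8 RL=4 RR=5

duty β = stance ticks per leg = 11
FL: stance ticks = 11; W→S at t=22 → φ=2
FR: stance ticks = 11; W→S at t=16 → φ=8
RL: stance ticks = 11; W→S at t=20 → φ=4
RR: stance ticks = 11; W→S at t=19 → φ=5


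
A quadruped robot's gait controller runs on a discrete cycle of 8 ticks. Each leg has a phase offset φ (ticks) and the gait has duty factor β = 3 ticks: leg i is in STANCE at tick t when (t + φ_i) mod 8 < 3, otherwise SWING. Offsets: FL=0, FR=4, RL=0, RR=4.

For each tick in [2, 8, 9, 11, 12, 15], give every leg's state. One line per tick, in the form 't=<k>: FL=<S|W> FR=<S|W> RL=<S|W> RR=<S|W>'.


t=2: FL=S FR=W RL=S RR=W
t=8: FL=S FR=W RL=S RR=W
t=9: FL=S FR=W RL=S RR=W
t=11: FL=W FR=W RL=W RR=W
t=12: FL=W FR=S RL=W RR=S
t=15: FL=W FR=W RL=W RR=W

t=2: phase=(2,6,2,6) vs β=3 → FL=S FR=W RL=S RR=W
t=8: phase=(0,4,0,4) vs β=3 → FL=S FR=W RL=S RR=W
t=9: phase=(1,5,1,5) vs β=3 → FL=S FR=W RL=S RR=W
t=11: phase=(3,7,3,7) vs β=3 → FL=W FR=W RL=W RR=W
t=12: phase=(4,0,4,0) vs β=3 → FL=W FR=S RL=W RR=S
t=15: phase=(7,3,7,3) vs β=3 → FL=W FR=W RL=W RR=W


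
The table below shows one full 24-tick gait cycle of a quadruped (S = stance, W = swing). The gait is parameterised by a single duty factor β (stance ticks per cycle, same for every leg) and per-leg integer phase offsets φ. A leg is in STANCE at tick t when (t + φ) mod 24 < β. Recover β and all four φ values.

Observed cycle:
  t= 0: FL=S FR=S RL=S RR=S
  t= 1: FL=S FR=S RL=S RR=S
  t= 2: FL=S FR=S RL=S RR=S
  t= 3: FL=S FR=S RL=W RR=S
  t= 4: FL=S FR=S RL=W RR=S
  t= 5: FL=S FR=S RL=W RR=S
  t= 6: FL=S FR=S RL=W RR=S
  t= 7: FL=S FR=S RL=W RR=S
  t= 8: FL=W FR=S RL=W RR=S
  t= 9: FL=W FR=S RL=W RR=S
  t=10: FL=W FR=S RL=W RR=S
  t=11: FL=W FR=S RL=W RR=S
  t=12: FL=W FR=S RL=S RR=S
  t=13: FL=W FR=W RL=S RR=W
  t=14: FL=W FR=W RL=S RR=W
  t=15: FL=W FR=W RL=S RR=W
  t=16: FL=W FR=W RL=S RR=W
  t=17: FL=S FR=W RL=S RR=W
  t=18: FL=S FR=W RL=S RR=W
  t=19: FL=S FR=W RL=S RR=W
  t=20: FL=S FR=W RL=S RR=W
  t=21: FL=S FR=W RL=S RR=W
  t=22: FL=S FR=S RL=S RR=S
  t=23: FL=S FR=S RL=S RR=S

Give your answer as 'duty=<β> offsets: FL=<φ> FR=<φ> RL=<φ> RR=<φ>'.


duty β = stance ticks per leg = 15
FL: stance ticks = 15; W→S at t=17 → φ=7
FR: stance ticks = 15; W→S at t=22 → φ=2
RL: stance ticks = 15; W→S at t=12 → φ=12
RR: stance ticks = 15; W→S at t=22 → φ=2

duty=15 offsets: FL=7 FR=2 RL=12 RR=2


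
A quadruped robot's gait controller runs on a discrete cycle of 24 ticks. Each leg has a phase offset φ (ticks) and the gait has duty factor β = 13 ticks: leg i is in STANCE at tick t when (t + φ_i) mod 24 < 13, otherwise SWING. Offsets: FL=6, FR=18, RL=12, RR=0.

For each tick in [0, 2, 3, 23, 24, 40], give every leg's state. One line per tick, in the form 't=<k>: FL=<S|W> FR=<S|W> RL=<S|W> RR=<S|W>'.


t=0: FL=S FR=W RL=S RR=S
t=2: FL=S FR=W RL=W RR=S
t=3: FL=S FR=W RL=W RR=S
t=23: FL=S FR=W RL=S RR=W
t=24: FL=S FR=W RL=S RR=S
t=40: FL=W FR=S RL=S RR=W

t=0: phase=(6,18,12,0) vs β=13 → FL=S FR=W RL=S RR=S
t=2: phase=(8,20,14,2) vs β=13 → FL=S FR=W RL=W RR=S
t=3: phase=(9,21,15,3) vs β=13 → FL=S FR=W RL=W RR=S
t=23: phase=(5,17,11,23) vs β=13 → FL=S FR=W RL=S RR=W
t=24: phase=(6,18,12,0) vs β=13 → FL=S FR=W RL=S RR=S
t=40: phase=(22,10,4,16) vs β=13 → FL=W FR=S RL=S RR=W


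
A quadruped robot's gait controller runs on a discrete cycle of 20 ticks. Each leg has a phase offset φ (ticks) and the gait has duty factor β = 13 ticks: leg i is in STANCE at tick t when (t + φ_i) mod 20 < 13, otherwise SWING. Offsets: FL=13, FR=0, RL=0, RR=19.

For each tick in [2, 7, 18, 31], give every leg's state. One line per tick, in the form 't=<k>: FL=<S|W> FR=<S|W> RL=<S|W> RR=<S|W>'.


t=2: FL=W FR=S RL=S RR=S
t=7: FL=S FR=S RL=S RR=S
t=18: FL=S FR=W RL=W RR=W
t=31: FL=S FR=S RL=S RR=S

t=2: phase=(15,2,2,1) vs β=13 → FL=W FR=S RL=S RR=S
t=7: phase=(0,7,7,6) vs β=13 → FL=S FR=S RL=S RR=S
t=18: phase=(11,18,18,17) vs β=13 → FL=S FR=W RL=W RR=W
t=31: phase=(4,11,11,10) vs β=13 → FL=S FR=S RL=S RR=S


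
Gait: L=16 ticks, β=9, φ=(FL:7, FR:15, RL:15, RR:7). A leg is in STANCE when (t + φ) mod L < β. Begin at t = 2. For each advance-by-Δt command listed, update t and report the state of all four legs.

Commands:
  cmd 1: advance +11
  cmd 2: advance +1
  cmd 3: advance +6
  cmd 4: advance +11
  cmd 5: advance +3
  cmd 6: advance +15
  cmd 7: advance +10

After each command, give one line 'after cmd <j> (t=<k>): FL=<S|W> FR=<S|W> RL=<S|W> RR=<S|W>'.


start t=2: FL=W FR=S RL=S RR=W
cmd 1: advance +11 → t=13, phase=(4,12,12,4) → FL=S FR=W RL=W RR=S
cmd 2: advance +1 → t=14, phase=(5,13,13,5) → FL=S FR=W RL=W RR=S
cmd 3: advance +6 → t=20, phase=(11,3,3,11) → FL=W FR=S RL=S RR=W
cmd 4: advance +11 → t=31, phase=(6,14,14,6) → FL=S FR=W RL=W RR=S
cmd 5: advance +3 → t=34, phase=(9,1,1,9) → FL=W FR=S RL=S RR=W
cmd 6: advance +15 → t=49, phase=(8,0,0,8) → FL=S FR=S RL=S RR=S
cmd 7: advance +10 → t=59, phase=(2,10,10,2) → FL=S FR=W RL=W RR=S

after cmd 1 (t=13): FL=S FR=W RL=W RR=S
after cmd 2 (t=14): FL=S FR=W RL=W RR=S
after cmd 3 (t=20): FL=W FR=S RL=S RR=W
after cmd 4 (t=31): FL=S FR=W RL=W RR=S
after cmd 5 (t=34): FL=W FR=S RL=S RR=W
after cmd 6 (t=49): FL=S FR=S RL=S RR=S
after cmd 7 (t=59): FL=S FR=W RL=W RR=S


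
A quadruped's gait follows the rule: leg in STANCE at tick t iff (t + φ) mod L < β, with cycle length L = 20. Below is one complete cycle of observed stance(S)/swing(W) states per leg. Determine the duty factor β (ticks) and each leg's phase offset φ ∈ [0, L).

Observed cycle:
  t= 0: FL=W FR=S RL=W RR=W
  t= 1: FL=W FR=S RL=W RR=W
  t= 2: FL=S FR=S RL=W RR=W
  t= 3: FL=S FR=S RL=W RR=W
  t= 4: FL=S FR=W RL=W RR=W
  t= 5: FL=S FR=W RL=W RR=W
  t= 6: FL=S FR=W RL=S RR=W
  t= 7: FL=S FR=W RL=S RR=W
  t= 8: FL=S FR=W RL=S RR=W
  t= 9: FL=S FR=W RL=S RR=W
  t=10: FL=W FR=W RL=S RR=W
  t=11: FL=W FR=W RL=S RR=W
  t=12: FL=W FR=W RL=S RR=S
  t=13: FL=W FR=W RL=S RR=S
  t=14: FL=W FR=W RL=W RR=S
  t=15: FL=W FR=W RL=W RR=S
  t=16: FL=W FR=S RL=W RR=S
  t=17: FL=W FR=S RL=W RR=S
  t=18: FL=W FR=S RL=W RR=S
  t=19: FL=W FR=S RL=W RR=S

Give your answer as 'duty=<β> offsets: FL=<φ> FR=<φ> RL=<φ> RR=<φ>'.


duty=8 offsets: FL=18 FR=4 RL=14 RR=8

duty β = stance ticks per leg = 8
FL: stance ticks = 8; W→S at t=2 → φ=18
FR: stance ticks = 8; W→S at t=16 → φ=4
RL: stance ticks = 8; W→S at t=6 → φ=14
RR: stance ticks = 8; W→S at t=12 → φ=8


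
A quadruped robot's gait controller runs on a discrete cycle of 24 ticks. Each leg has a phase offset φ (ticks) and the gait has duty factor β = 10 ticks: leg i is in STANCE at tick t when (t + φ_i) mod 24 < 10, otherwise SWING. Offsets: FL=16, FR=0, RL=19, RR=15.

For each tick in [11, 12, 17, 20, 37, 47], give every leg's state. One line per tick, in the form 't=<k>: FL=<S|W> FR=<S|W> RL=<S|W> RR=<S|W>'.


t=11: phase=(3,11,6,2) vs β=10 → FL=S FR=W RL=S RR=S
t=12: phase=(4,12,7,3) vs β=10 → FL=S FR=W RL=S RR=S
t=17: phase=(9,17,12,8) vs β=10 → FL=S FR=W RL=W RR=S
t=20: phase=(12,20,15,11) vs β=10 → FL=W FR=W RL=W RR=W
t=37: phase=(5,13,8,4) vs β=10 → FL=S FR=W RL=S RR=S
t=47: phase=(15,23,18,14) vs β=10 → FL=W FR=W RL=W RR=W

t=11: FL=S FR=W RL=S RR=S
t=12: FL=S FR=W RL=S RR=S
t=17: FL=S FR=W RL=W RR=S
t=20: FL=W FR=W RL=W RR=W
t=37: FL=S FR=W RL=S RR=S
t=47: FL=W FR=W RL=W RR=W


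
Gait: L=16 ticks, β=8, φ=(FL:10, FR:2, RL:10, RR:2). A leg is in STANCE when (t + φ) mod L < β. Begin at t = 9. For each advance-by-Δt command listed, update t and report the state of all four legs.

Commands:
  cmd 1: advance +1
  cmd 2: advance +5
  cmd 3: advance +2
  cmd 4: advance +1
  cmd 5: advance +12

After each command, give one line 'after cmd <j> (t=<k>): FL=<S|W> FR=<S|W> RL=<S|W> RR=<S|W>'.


after cmd 1 (t=10): FL=S FR=W RL=S RR=W
after cmd 2 (t=15): FL=W FR=S RL=W RR=S
after cmd 3 (t=17): FL=W FR=S RL=W RR=S
after cmd 4 (t=18): FL=W FR=S RL=W RR=S
after cmd 5 (t=30): FL=W FR=S RL=W RR=S

start t=9: FL=S FR=W RL=S RR=W
cmd 1: advance +1 → t=10, phase=(4,12,4,12) → FL=S FR=W RL=S RR=W
cmd 2: advance +5 → t=15, phase=(9,1,9,1) → FL=W FR=S RL=W RR=S
cmd 3: advance +2 → t=17, phase=(11,3,11,3) → FL=W FR=S RL=W RR=S
cmd 4: advance +1 → t=18, phase=(12,4,12,4) → FL=W FR=S RL=W RR=S
cmd 5: advance +12 → t=30, phase=(8,0,8,0) → FL=W FR=S RL=W RR=S


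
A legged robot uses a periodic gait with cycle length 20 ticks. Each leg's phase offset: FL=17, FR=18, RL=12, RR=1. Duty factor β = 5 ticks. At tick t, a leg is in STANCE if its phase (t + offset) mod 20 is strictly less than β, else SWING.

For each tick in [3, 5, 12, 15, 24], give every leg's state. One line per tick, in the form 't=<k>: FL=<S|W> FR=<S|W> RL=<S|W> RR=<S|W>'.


t=3: phase=(0,1,15,4) vs β=5 → FL=S FR=S RL=W RR=S
t=5: phase=(2,3,17,6) vs β=5 → FL=S FR=S RL=W RR=W
t=12: phase=(9,10,4,13) vs β=5 → FL=W FR=W RL=S RR=W
t=15: phase=(12,13,7,16) vs β=5 → FL=W FR=W RL=W RR=W
t=24: phase=(1,2,16,5) vs β=5 → FL=S FR=S RL=W RR=W

t=3: FL=S FR=S RL=W RR=S
t=5: FL=S FR=S RL=W RR=W
t=12: FL=W FR=W RL=S RR=W
t=15: FL=W FR=W RL=W RR=W
t=24: FL=S FR=S RL=W RR=W


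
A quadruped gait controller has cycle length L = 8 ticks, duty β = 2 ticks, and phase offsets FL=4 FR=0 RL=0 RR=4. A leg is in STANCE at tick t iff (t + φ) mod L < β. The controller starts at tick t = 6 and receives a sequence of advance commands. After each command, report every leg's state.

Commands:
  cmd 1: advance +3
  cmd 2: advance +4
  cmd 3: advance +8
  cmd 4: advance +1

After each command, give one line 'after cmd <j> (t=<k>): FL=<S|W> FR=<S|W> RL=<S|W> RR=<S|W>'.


start t=6: FL=W FR=W RL=W RR=W
cmd 1: advance +3 → t=9, phase=(5,1,1,5) → FL=W FR=S RL=S RR=W
cmd 2: advance +4 → t=13, phase=(1,5,5,1) → FL=S FR=W RL=W RR=S
cmd 3: advance +8 → t=21, phase=(1,5,5,1) → FL=S FR=W RL=W RR=S
cmd 4: advance +1 → t=22, phase=(2,6,6,2) → FL=W FR=W RL=W RR=W

after cmd 1 (t=9): FL=W FR=S RL=S RR=W
after cmd 2 (t=13): FL=S FR=W RL=W RR=S
after cmd 3 (t=21): FL=S FR=W RL=W RR=S
after cmd 4 (t=22): FL=W FR=W RL=W RR=W


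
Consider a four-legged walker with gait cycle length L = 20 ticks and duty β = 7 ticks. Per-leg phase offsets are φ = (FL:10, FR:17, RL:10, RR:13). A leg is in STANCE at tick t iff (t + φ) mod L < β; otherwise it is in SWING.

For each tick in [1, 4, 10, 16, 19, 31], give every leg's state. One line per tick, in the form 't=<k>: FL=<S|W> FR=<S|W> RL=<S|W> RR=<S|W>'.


t=1: phase=(11,18,11,14) vs β=7 → FL=W FR=W RL=W RR=W
t=4: phase=(14,1,14,17) vs β=7 → FL=W FR=S RL=W RR=W
t=10: phase=(0,7,0,3) vs β=7 → FL=S FR=W RL=S RR=S
t=16: phase=(6,13,6,9) vs β=7 → FL=S FR=W RL=S RR=W
t=19: phase=(9,16,9,12) vs β=7 → FL=W FR=W RL=W RR=W
t=31: phase=(1,8,1,4) vs β=7 → FL=S FR=W RL=S RR=S

t=1: FL=W FR=W RL=W RR=W
t=4: FL=W FR=S RL=W RR=W
t=10: FL=S FR=W RL=S RR=S
t=16: FL=S FR=W RL=S RR=W
t=19: FL=W FR=W RL=W RR=W
t=31: FL=S FR=W RL=S RR=S


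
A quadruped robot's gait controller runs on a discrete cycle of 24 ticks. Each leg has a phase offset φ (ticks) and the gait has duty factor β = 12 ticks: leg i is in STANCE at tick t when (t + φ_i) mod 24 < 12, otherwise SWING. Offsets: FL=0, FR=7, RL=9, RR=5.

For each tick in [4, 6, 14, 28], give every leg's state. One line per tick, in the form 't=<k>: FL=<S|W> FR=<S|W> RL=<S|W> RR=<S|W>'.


t=4: phase=(4,11,13,9) vs β=12 → FL=S FR=S RL=W RR=S
t=6: phase=(6,13,15,11) vs β=12 → FL=S FR=W RL=W RR=S
t=14: phase=(14,21,23,19) vs β=12 → FL=W FR=W RL=W RR=W
t=28: phase=(4,11,13,9) vs β=12 → FL=S FR=S RL=W RR=S

t=4: FL=S FR=S RL=W RR=S
t=6: FL=S FR=W RL=W RR=S
t=14: FL=W FR=W RL=W RR=W
t=28: FL=S FR=S RL=W RR=S


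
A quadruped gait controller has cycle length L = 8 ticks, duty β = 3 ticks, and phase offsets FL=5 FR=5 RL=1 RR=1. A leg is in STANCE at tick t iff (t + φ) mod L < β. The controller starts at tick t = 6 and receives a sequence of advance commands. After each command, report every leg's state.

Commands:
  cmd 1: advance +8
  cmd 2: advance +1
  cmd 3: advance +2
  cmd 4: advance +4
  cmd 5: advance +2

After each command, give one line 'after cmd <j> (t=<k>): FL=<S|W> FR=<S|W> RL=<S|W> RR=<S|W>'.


start t=6: FL=W FR=W RL=W RR=W
cmd 1: advance +8 → t=14, phase=(3,3,7,7) → FL=W FR=W RL=W RR=W
cmd 2: advance +1 → t=15, phase=(4,4,0,0) → FL=W FR=W RL=S RR=S
cmd 3: advance +2 → t=17, phase=(6,6,2,2) → FL=W FR=W RL=S RR=S
cmd 4: advance +4 → t=21, phase=(2,2,6,6) → FL=S FR=S RL=W RR=W
cmd 5: advance +2 → t=23, phase=(4,4,0,0) → FL=W FR=W RL=S RR=S

after cmd 1 (t=14): FL=W FR=W RL=W RR=W
after cmd 2 (t=15): FL=W FR=W RL=S RR=S
after cmd 3 (t=17): FL=W FR=W RL=S RR=S
after cmd 4 (t=21): FL=S FR=S RL=W RR=W
after cmd 5 (t=23): FL=W FR=W RL=S RR=S


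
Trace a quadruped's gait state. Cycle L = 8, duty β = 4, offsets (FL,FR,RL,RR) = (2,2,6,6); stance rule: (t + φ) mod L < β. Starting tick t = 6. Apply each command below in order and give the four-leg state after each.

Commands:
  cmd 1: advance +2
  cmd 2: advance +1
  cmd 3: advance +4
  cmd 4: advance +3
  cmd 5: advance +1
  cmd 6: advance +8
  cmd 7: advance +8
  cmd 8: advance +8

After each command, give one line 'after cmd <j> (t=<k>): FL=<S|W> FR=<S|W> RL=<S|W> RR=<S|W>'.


after cmd 1 (t=8): FL=S FR=S RL=W RR=W
after cmd 2 (t=9): FL=S FR=S RL=W RR=W
after cmd 3 (t=13): FL=W FR=W RL=S RR=S
after cmd 4 (t=16): FL=S FR=S RL=W RR=W
after cmd 5 (t=17): FL=S FR=S RL=W RR=W
after cmd 6 (t=25): FL=S FR=S RL=W RR=W
after cmd 7 (t=33): FL=S FR=S RL=W RR=W
after cmd 8 (t=41): FL=S FR=S RL=W RR=W

start t=6: FL=S FR=S RL=W RR=W
cmd 1: advance +2 → t=8, phase=(2,2,6,6) → FL=S FR=S RL=W RR=W
cmd 2: advance +1 → t=9, phase=(3,3,7,7) → FL=S FR=S RL=W RR=W
cmd 3: advance +4 → t=13, phase=(7,7,3,3) → FL=W FR=W RL=S RR=S
cmd 4: advance +3 → t=16, phase=(2,2,6,6) → FL=S FR=S RL=W RR=W
cmd 5: advance +1 → t=17, phase=(3,3,7,7) → FL=S FR=S RL=W RR=W
cmd 6: advance +8 → t=25, phase=(3,3,7,7) → FL=S FR=S RL=W RR=W
cmd 7: advance +8 → t=33, phase=(3,3,7,7) → FL=S FR=S RL=W RR=W
cmd 8: advance +8 → t=41, phase=(3,3,7,7) → FL=S FR=S RL=W RR=W


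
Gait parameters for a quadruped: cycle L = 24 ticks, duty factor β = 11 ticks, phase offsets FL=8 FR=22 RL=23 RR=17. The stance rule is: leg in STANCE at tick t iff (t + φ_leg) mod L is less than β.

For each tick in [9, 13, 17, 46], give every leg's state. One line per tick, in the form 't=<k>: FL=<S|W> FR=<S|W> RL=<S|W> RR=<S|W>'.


t=9: FL=W FR=S RL=S RR=S
t=13: FL=W FR=W RL=W RR=S
t=17: FL=S FR=W RL=W RR=S
t=46: FL=S FR=W RL=W RR=W

t=9: phase=(17,7,8,2) vs β=11 → FL=W FR=S RL=S RR=S
t=13: phase=(21,11,12,6) vs β=11 → FL=W FR=W RL=W RR=S
t=17: phase=(1,15,16,10) vs β=11 → FL=S FR=W RL=W RR=S
t=46: phase=(6,20,21,15) vs β=11 → FL=S FR=W RL=W RR=W


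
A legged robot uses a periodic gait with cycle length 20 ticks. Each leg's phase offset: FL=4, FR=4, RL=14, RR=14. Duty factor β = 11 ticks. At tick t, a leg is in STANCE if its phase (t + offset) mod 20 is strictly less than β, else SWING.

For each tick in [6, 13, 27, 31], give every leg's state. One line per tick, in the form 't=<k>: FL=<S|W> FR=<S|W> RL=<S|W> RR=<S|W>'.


t=6: phase=(10,10,0,0) vs β=11 → FL=S FR=S RL=S RR=S
t=13: phase=(17,17,7,7) vs β=11 → FL=W FR=W RL=S RR=S
t=27: phase=(11,11,1,1) vs β=11 → FL=W FR=W RL=S RR=S
t=31: phase=(15,15,5,5) vs β=11 → FL=W FR=W RL=S RR=S

t=6: FL=S FR=S RL=S RR=S
t=13: FL=W FR=W RL=S RR=S
t=27: FL=W FR=W RL=S RR=S
t=31: FL=W FR=W RL=S RR=S


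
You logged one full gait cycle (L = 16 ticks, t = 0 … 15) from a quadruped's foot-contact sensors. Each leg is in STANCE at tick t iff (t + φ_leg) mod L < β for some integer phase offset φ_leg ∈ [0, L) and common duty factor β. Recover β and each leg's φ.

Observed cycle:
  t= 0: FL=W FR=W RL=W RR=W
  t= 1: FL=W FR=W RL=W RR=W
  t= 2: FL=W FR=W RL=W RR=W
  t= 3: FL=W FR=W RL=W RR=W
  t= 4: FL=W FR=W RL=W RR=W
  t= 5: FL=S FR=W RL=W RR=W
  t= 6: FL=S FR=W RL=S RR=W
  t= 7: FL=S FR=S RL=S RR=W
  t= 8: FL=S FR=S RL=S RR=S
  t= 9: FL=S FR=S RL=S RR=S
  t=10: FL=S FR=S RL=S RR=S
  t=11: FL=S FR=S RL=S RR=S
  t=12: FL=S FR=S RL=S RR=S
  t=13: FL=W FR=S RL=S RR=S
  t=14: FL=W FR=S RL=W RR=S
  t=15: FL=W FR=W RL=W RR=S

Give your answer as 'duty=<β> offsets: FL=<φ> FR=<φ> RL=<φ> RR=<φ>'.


duty=8 offsets: FL=11 FR=9 RL=10 RR=8

duty β = stance ticks per leg = 8
FL: stance ticks = 8; W→S at t=5 → φ=11
FR: stance ticks = 8; W→S at t=7 → φ=9
RL: stance ticks = 8; W→S at t=6 → φ=10
RR: stance ticks = 8; W→S at t=8 → φ=8


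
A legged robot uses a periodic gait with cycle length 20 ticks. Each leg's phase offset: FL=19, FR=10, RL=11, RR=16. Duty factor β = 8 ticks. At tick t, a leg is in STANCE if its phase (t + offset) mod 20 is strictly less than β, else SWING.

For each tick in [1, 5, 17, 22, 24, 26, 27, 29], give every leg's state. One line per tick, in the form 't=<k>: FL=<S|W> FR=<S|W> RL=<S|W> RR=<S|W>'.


t=1: phase=(0,11,12,17) vs β=8 → FL=S FR=W RL=W RR=W
t=5: phase=(4,15,16,1) vs β=8 → FL=S FR=W RL=W RR=S
t=17: phase=(16,7,8,13) vs β=8 → FL=W FR=S RL=W RR=W
t=22: phase=(1,12,13,18) vs β=8 → FL=S FR=W RL=W RR=W
t=24: phase=(3,14,15,0) vs β=8 → FL=S FR=W RL=W RR=S
t=26: phase=(5,16,17,2) vs β=8 → FL=S FR=W RL=W RR=S
t=27: phase=(6,17,18,3) vs β=8 → FL=S FR=W RL=W RR=S
t=29: phase=(8,19,0,5) vs β=8 → FL=W FR=W RL=S RR=S

t=1: FL=S FR=W RL=W RR=W
t=5: FL=S FR=W RL=W RR=S
t=17: FL=W FR=S RL=W RR=W
t=22: FL=S FR=W RL=W RR=W
t=24: FL=S FR=W RL=W RR=S
t=26: FL=S FR=W RL=W RR=S
t=27: FL=S FR=W RL=W RR=S
t=29: FL=W FR=W RL=S RR=S


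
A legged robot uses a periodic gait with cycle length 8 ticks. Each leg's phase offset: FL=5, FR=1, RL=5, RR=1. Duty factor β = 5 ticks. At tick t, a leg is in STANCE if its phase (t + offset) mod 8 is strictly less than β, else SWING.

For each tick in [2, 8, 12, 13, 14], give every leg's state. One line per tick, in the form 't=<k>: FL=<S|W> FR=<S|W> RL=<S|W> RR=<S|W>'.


t=2: phase=(7,3,7,3) vs β=5 → FL=W FR=S RL=W RR=S
t=8: phase=(5,1,5,1) vs β=5 → FL=W FR=S RL=W RR=S
t=12: phase=(1,5,1,5) vs β=5 → FL=S FR=W RL=S RR=W
t=13: phase=(2,6,2,6) vs β=5 → FL=S FR=W RL=S RR=W
t=14: phase=(3,7,3,7) vs β=5 → FL=S FR=W RL=S RR=W

t=2: FL=W FR=S RL=W RR=S
t=8: FL=W FR=S RL=W RR=S
t=12: FL=S FR=W RL=S RR=W
t=13: FL=S FR=W RL=S RR=W
t=14: FL=S FR=W RL=S RR=W


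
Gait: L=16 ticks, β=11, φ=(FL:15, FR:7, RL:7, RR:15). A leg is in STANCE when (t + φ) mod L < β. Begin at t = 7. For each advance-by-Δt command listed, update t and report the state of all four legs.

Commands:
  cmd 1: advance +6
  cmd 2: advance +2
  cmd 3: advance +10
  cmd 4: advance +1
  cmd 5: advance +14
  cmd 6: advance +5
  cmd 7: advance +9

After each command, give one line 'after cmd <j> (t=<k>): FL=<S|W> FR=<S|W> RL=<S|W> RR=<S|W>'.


after cmd 1 (t=13): FL=W FR=S RL=S RR=W
after cmd 2 (t=15): FL=W FR=S RL=S RR=W
after cmd 3 (t=25): FL=S FR=S RL=S RR=S
after cmd 4 (t=26): FL=S FR=S RL=S RR=S
after cmd 5 (t=40): FL=S FR=W RL=W RR=S
after cmd 6 (t=45): FL=W FR=S RL=S RR=W
after cmd 7 (t=54): FL=S FR=W RL=W RR=S

start t=7: FL=S FR=W RL=W RR=S
cmd 1: advance +6 → t=13, phase=(12,4,4,12) → FL=W FR=S RL=S RR=W
cmd 2: advance +2 → t=15, phase=(14,6,6,14) → FL=W FR=S RL=S RR=W
cmd 3: advance +10 → t=25, phase=(8,0,0,8) → FL=S FR=S RL=S RR=S
cmd 4: advance +1 → t=26, phase=(9,1,1,9) → FL=S FR=S RL=S RR=S
cmd 5: advance +14 → t=40, phase=(7,15,15,7) → FL=S FR=W RL=W RR=S
cmd 6: advance +5 → t=45, phase=(12,4,4,12) → FL=W FR=S RL=S RR=W
cmd 7: advance +9 → t=54, phase=(5,13,13,5) → FL=S FR=W RL=W RR=S


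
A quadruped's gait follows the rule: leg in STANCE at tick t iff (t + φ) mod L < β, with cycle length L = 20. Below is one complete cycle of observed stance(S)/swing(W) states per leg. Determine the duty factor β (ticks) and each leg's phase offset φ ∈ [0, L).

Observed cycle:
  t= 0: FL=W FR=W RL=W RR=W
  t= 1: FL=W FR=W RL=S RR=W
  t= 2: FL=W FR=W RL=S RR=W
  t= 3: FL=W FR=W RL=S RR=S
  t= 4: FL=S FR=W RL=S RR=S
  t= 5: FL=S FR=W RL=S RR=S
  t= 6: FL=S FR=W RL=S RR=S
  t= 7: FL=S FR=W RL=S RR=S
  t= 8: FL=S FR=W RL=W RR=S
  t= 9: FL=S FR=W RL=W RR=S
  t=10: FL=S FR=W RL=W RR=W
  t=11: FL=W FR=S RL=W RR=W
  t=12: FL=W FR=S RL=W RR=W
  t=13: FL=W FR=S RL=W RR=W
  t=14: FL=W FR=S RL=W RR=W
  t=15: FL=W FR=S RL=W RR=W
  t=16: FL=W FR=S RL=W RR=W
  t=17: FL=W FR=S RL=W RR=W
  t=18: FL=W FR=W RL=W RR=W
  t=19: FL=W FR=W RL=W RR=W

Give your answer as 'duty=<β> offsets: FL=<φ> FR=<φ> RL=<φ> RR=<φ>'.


duty=7 offsets: FL=16 FR=9 RL=19 RR=17

duty β = stance ticks per leg = 7
FL: stance ticks = 7; W→S at t=4 → φ=16
FR: stance ticks = 7; W→S at t=11 → φ=9
RL: stance ticks = 7; W→S at t=1 → φ=19
RR: stance ticks = 7; W→S at t=3 → φ=17


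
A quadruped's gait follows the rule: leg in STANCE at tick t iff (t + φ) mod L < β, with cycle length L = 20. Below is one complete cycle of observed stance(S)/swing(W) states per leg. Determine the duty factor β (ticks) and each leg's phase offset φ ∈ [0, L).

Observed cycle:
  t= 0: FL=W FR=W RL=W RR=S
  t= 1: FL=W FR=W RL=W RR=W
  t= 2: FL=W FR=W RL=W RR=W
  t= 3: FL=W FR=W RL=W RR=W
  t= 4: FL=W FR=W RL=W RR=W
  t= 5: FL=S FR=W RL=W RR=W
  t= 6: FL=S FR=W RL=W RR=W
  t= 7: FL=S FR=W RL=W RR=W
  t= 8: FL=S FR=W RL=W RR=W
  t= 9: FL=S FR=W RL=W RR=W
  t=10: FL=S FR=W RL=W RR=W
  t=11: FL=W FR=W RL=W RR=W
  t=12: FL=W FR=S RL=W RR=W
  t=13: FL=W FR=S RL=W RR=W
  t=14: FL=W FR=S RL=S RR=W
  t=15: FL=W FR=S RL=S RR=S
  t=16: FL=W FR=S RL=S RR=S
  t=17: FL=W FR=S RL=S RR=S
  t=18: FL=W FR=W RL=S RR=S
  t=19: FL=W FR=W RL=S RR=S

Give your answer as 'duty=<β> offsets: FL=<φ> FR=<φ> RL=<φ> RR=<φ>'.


duty=6 offsets: FL=15 FR=8 RL=6 RR=5

duty β = stance ticks per leg = 6
FL: stance ticks = 6; W→S at t=5 → φ=15
FR: stance ticks = 6; W→S at t=12 → φ=8
RL: stance ticks = 6; W→S at t=14 → φ=6
RR: stance ticks = 6; W→S at t=15 → φ=5


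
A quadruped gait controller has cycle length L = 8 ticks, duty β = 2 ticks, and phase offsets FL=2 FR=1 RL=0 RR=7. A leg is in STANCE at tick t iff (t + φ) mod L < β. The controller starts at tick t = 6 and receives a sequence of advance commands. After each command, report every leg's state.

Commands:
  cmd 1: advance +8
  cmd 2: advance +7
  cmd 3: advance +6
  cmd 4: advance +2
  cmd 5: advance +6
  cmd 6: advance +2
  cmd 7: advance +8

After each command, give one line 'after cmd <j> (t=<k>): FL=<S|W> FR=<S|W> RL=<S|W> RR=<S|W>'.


after cmd 1 (t=14): FL=S FR=W RL=W RR=W
after cmd 2 (t=21): FL=W FR=W RL=W RR=W
after cmd 3 (t=27): FL=W FR=W RL=W RR=W
after cmd 4 (t=29): FL=W FR=W RL=W RR=W
after cmd 5 (t=35): FL=W FR=W RL=W RR=W
after cmd 6 (t=37): FL=W FR=W RL=W RR=W
after cmd 7 (t=45): FL=W FR=W RL=W RR=W

start t=6: FL=S FR=W RL=W RR=W
cmd 1: advance +8 → t=14, phase=(0,7,6,5) → FL=S FR=W RL=W RR=W
cmd 2: advance +7 → t=21, phase=(7,6,5,4) → FL=W FR=W RL=W RR=W
cmd 3: advance +6 → t=27, phase=(5,4,3,2) → FL=W FR=W RL=W RR=W
cmd 4: advance +2 → t=29, phase=(7,6,5,4) → FL=W FR=W RL=W RR=W
cmd 5: advance +6 → t=35, phase=(5,4,3,2) → FL=W FR=W RL=W RR=W
cmd 6: advance +2 → t=37, phase=(7,6,5,4) → FL=W FR=W RL=W RR=W
cmd 7: advance +8 → t=45, phase=(7,6,5,4) → FL=W FR=W RL=W RR=W


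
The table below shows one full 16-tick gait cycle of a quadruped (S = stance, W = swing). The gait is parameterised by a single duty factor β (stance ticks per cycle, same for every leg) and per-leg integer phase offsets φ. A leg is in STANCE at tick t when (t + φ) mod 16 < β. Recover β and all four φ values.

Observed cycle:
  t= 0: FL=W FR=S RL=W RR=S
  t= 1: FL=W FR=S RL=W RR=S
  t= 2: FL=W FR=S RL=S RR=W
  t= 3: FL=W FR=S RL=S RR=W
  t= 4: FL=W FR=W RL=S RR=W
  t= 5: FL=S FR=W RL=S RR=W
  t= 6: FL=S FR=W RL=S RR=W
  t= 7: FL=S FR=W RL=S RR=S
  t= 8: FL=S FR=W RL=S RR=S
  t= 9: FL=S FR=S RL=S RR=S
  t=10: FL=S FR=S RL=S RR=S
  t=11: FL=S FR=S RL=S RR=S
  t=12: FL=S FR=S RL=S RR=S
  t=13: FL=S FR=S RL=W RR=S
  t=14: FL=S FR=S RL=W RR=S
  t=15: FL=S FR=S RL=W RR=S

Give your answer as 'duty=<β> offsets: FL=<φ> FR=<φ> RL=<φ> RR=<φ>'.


duty β = stance ticks per leg = 11
FL: stance ticks = 11; W→S at t=5 → φ=11
FR: stance ticks = 11; W→S at t=9 → φ=7
RL: stance ticks = 11; W→S at t=2 → φ=14
RR: stance ticks = 11; W→S at t=7 → φ=9

duty=11 offsets: FL=11 FR=7 RL=14 RR=9


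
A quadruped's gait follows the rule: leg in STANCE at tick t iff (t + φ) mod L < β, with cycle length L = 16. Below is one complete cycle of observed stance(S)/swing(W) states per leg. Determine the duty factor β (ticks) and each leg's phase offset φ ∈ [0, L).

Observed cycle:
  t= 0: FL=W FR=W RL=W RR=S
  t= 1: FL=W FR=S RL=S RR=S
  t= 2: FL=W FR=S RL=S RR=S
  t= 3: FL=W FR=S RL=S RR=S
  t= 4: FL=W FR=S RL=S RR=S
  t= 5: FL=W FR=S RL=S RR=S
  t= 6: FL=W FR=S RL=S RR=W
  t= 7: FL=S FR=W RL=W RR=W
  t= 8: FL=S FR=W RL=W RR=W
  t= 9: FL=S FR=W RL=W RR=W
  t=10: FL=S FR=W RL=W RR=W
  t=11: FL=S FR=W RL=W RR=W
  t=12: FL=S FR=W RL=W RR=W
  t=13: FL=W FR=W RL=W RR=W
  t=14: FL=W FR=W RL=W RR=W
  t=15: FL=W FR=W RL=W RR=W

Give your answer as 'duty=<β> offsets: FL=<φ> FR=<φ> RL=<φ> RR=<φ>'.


duty=6 offsets: FL=9 FR=15 RL=15 RR=0

duty β = stance ticks per leg = 6
FL: stance ticks = 6; W→S at t=7 → φ=9
FR: stance ticks = 6; W→S at t=1 → φ=15
RL: stance ticks = 6; W→S at t=1 → φ=15
RR: stance ticks = 6; W→S at t=0 → φ=0


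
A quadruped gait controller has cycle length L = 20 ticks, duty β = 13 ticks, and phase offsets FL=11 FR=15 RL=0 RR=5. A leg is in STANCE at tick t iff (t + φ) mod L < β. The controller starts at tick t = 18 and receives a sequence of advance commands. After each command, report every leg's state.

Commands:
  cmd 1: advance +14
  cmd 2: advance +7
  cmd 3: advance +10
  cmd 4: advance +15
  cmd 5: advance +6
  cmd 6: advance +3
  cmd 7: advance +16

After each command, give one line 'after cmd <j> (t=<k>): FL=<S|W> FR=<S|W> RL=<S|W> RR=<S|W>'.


after cmd 1 (t=32): FL=S FR=S RL=S RR=W
after cmd 2 (t=39): FL=S FR=W RL=W RR=S
after cmd 3 (t=49): FL=S FR=S RL=S RR=W
after cmd 4 (t=64): FL=W FR=W RL=S RR=S
after cmd 5 (t=70): FL=S FR=S RL=S RR=W
after cmd 6 (t=73): FL=S FR=S RL=W RR=W
after cmd 7 (t=89): FL=S FR=S RL=S RR=W

start t=18: FL=S FR=W RL=W RR=S
cmd 1: advance +14 → t=32, phase=(3,7,12,17) → FL=S FR=S RL=S RR=W
cmd 2: advance +7 → t=39, phase=(10,14,19,4) → FL=S FR=W RL=W RR=S
cmd 3: advance +10 → t=49, phase=(0,4,9,14) → FL=S FR=S RL=S RR=W
cmd 4: advance +15 → t=64, phase=(15,19,4,9) → FL=W FR=W RL=S RR=S
cmd 5: advance +6 → t=70, phase=(1,5,10,15) → FL=S FR=S RL=S RR=W
cmd 6: advance +3 → t=73, phase=(4,8,13,18) → FL=S FR=S RL=W RR=W
cmd 7: advance +16 → t=89, phase=(0,4,9,14) → FL=S FR=S RL=S RR=W


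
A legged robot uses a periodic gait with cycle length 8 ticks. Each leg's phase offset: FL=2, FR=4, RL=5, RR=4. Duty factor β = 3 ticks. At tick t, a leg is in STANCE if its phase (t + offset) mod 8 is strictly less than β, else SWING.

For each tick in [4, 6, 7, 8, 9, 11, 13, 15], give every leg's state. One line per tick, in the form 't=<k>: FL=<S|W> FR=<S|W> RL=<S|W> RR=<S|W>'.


t=4: FL=W FR=S RL=S RR=S
t=6: FL=S FR=S RL=W RR=S
t=7: FL=S FR=W RL=W RR=W
t=8: FL=S FR=W RL=W RR=W
t=9: FL=W FR=W RL=W RR=W
t=11: FL=W FR=W RL=S RR=W
t=13: FL=W FR=S RL=S RR=S
t=15: FL=S FR=W RL=W RR=W

t=4: phase=(6,0,1,0) vs β=3 → FL=W FR=S RL=S RR=S
t=6: phase=(0,2,3,2) vs β=3 → FL=S FR=S RL=W RR=S
t=7: phase=(1,3,4,3) vs β=3 → FL=S FR=W RL=W RR=W
t=8: phase=(2,4,5,4) vs β=3 → FL=S FR=W RL=W RR=W
t=9: phase=(3,5,6,5) vs β=3 → FL=W FR=W RL=W RR=W
t=11: phase=(5,7,0,7) vs β=3 → FL=W FR=W RL=S RR=W
t=13: phase=(7,1,2,1) vs β=3 → FL=W FR=S RL=S RR=S
t=15: phase=(1,3,4,3) vs β=3 → FL=S FR=W RL=W RR=W


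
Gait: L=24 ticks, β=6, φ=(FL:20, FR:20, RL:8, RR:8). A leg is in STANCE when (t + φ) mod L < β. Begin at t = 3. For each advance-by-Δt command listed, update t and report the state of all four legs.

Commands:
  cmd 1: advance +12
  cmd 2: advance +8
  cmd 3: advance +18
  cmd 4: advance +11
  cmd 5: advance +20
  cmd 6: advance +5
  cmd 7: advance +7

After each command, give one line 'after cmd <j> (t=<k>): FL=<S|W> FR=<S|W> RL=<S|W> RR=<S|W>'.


start t=3: FL=W FR=W RL=W RR=W
cmd 1: advance +12 → t=15, phase=(11,11,23,23) → FL=W FR=W RL=W RR=W
cmd 2: advance +8 → t=23, phase=(19,19,7,7) → FL=W FR=W RL=W RR=W
cmd 3: advance +18 → t=41, phase=(13,13,1,1) → FL=W FR=W RL=S RR=S
cmd 4: advance +11 → t=52, phase=(0,0,12,12) → FL=S FR=S RL=W RR=W
cmd 5: advance +20 → t=72, phase=(20,20,8,8) → FL=W FR=W RL=W RR=W
cmd 6: advance +5 → t=77, phase=(1,1,13,13) → FL=S FR=S RL=W RR=W
cmd 7: advance +7 → t=84, phase=(8,8,20,20) → FL=W FR=W RL=W RR=W

after cmd 1 (t=15): FL=W FR=W RL=W RR=W
after cmd 2 (t=23): FL=W FR=W RL=W RR=W
after cmd 3 (t=41): FL=W FR=W RL=S RR=S
after cmd 4 (t=52): FL=S FR=S RL=W RR=W
after cmd 5 (t=72): FL=W FR=W RL=W RR=W
after cmd 6 (t=77): FL=S FR=S RL=W RR=W
after cmd 7 (t=84): FL=W FR=W RL=W RR=W


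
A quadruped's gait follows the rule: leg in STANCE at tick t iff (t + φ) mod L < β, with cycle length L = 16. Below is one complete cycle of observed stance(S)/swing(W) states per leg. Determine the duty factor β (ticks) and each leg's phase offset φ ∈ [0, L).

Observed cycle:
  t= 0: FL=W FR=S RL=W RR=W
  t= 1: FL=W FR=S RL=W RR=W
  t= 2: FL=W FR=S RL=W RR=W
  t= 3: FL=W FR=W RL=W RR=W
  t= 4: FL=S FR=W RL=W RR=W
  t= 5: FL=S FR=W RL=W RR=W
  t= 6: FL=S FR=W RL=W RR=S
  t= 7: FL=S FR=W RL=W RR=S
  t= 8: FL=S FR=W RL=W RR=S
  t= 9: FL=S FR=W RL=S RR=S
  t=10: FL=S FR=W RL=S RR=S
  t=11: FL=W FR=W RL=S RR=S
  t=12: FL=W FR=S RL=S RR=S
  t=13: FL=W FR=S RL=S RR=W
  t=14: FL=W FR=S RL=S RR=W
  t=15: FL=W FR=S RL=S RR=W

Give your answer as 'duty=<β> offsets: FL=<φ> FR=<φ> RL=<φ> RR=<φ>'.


duty β = stance ticks per leg = 7
FL: stance ticks = 7; W→S at t=4 → φ=12
FR: stance ticks = 7; W→S at t=12 → φ=4
RL: stance ticks = 7; W→S at t=9 → φ=7
RR: stance ticks = 7; W→S at t=6 → φ=10

duty=7 offsets: FL=12 FR=4 RL=7 RR=10


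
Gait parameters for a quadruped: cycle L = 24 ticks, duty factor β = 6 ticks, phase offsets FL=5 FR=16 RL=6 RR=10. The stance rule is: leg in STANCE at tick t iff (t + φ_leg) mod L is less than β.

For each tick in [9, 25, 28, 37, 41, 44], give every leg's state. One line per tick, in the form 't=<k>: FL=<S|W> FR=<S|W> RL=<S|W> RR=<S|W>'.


t=9: phase=(14,1,15,19) vs β=6 → FL=W FR=S RL=W RR=W
t=25: phase=(6,17,7,11) vs β=6 → FL=W FR=W RL=W RR=W
t=28: phase=(9,20,10,14) vs β=6 → FL=W FR=W RL=W RR=W
t=37: phase=(18,5,19,23) vs β=6 → FL=W FR=S RL=W RR=W
t=41: phase=(22,9,23,3) vs β=6 → FL=W FR=W RL=W RR=S
t=44: phase=(1,12,2,6) vs β=6 → FL=S FR=W RL=S RR=W

t=9: FL=W FR=S RL=W RR=W
t=25: FL=W FR=W RL=W RR=W
t=28: FL=W FR=W RL=W RR=W
t=37: FL=W FR=S RL=W RR=W
t=41: FL=W FR=W RL=W RR=S
t=44: FL=S FR=W RL=S RR=W
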